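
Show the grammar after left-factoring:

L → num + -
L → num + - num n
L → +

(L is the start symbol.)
Left-factoring transforms A → αβ₁ | αβ₂ into A → αA' and A' → β₁ | β₂
(α is the longest common prefix among the alternatives). Repeat until
no nonterminal has two alternatives with a common prefix.

Round 1: L has alternatives sharing prefix 'num + -'. Introduce L': L → num + - L'
  Add: L' → ε
  Add: L' → num n

No remaining common prefixes — done.

Resulting grammar:
L → num + - L'
L' → ε
L' → num n
L → +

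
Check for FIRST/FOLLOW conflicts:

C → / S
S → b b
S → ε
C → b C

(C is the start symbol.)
Nullable non-terminals: S.

S: nullable alternative(s) S → ε; FOLLOW(S) = { $ }
  S → b b: FIRST \ {ε} = { 'b' } — disjoint from FOLLOW(S)
  S → ε: FIRST \ {ε} = { } — this is the only nullable alternative, skip

C has no nullable alternative, so no FIRST/FOLLOW check is needed there.

No FIRST/FOLLOW conflicts found.

Answer: No FIRST/FOLLOW conflicts.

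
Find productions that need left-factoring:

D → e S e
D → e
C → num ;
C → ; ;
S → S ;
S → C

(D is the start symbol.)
Yes, D has productions with common prefix 'e'

Left-factoring is needed when two productions for the same non-terminal
share a common prefix on the right-hand side.

Productions for D:
  D → e S e
  D → e
Productions for C:
  C → num ;
  C → ; ;
Productions for S:
  S → S ;
  S → C

Found common prefix 'e' in productions for D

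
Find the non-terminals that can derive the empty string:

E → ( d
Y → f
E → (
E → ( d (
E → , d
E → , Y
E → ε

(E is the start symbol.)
ε-productions: E → ε
So E is immediately nullable.
No further non-terminal can be added: every production for the remaining non-terminals contains a terminal or a non-nullable non-terminal.
Nullable = { 'E' }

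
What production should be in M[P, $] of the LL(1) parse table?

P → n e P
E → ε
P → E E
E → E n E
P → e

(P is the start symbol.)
To find M[P, $], we find productions for P where $ is in the predict set (PREDICT(N → α) = (FIRST(α) \ {ε}) ∪ (FOLLOW(N) if α ⇒* ε)).

Relevant sets:
  FIRST(E) = { 'n', ε }
  FOLLOW(P) = { $ }

P → n e P: PREDICT = { 'n' }
P → E E: PREDICT = { $, 'n' }
  $ is in predict set, so this production goes in M[P, $]
P → e: PREDICT = { 'e' }

M[P, $] = P → E E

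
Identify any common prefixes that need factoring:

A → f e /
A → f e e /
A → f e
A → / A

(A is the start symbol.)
Left-factoring is needed when two productions for the same non-terminal
share a common prefix on the right-hand side.

Productions for A:
  A → f e /
  A → f e e /
  A → f e
  A → / A

Found common prefix 'f e' in productions for A

Answer: Yes, A has productions with common prefix 'f e'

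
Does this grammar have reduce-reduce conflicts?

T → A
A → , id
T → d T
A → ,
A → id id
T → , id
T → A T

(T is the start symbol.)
Yes — I9: [A → , id .] vs [T → , id .]

A reduce-reduce conflict occurs when an LR(0) state has two complete items [A → α .] and [B → β .] — both call for a reduction, and with no lookahead the parser cannot choose between them.

Augment with T' → T and build the canonical LR(0) collection (I0 = CLOSURE({[T' → . T]}), then GOTO on every symbol after a dot until no new states appear). It has 10 states:
  I0: { [A → . , id], [A → . ,], [A → . id id], [T → . , id], [T → . A T], [T → . A], [T → . d T], [T' → . T] }  — shift
  I1: { [A → , . id], [A → , .], [T → , . id] }  — shift, reduce
  I2: { [A → . , id], [A → . ,], [A → . id id], [T → . , id], [T → . A T], [T → . A], [T → . d T], [T → A . T], [T → A .] }  — shift, reduce
  I3: { [T' → T .] }  — accept
  I4: { [A → . , id], [A → . ,], [A → . id id], [T → . , id], [T → . A T], [T → . A], [T → . d T], [T → d . T] }  — shift
  I5: { [A → id . id] }  — shift
  I6: { [A → id id .] }  — reduce
  I7: { [T → d T .] }  — reduce
  I8: { [T → A T .] }  — reduce
  I9: { [A → , id .], [T → , id .] }  — 2 reduces

I9 contains complete items [A → , id .], [T → , id .] — reduce-reduce conflict.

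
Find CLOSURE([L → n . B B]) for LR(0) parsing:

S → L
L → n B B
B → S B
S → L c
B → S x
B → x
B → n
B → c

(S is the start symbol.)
Start with: [L → n . B B]
  [L → n . B B] has the dot before B: add [B → . S B], [B → . S x], [B → . x], [B → . n], [B → . c]
  [B → . S B] has the dot before S: add [S → . L], [S → . L c]
  [S → . L] has the dot before L: add [L → . n B B]
No further items can be added.

CLOSURE = { [B → . S B], [B → . S x], [B → . c], [B → . n], [B → . x], [L → . n B B], [L → n . B B], [S → . L c], [S → . L] }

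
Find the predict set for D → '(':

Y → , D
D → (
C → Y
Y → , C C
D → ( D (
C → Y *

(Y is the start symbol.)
{ '(' }

PREDICT(D → '(') = (FIRST(RHS) \ {ε}) ∪ (FOLLOW(D) if ε ∈ FIRST(RHS), i.e. RHS ⇒* ε)
FIRST('(') = { '(' }
ε ∉ FIRST('('), so FOLLOW(D) is not added.
PREDICT(D → '(') = { '(' }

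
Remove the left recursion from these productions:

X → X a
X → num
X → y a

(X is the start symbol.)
X → num X'
X → y a X'
X' → a X'
X' → ε

X is directly left-recursive. The standard transformation for
  A → A α₁ | ... | A α_m | β₁ | ... | β_n
is
  A  → β₁ A' | ... | β_n A'
  A' → α₁ A' | ... | α_m A' | ε

X → num becomes X → num X'
X → y a becomes X → y a X'
X → X a becomes X' → a X'
Add X' → ε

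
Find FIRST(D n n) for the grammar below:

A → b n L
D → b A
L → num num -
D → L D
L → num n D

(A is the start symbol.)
{ 'b', 'num' }

FIRST sets of the non-terminals involved (from the grammar, by fixed-point iteration):
  FIRST(D) = { 'b', 'num' }

To compute FIRST(D n n), process the symbols left to right:
Symbol D is a non-terminal. Add FIRST(D) \ {ε} = { 'b', 'num' }
D is not nullable (ε ∉ FIRST(D)), so stop here.
FIRST(D n n) = { 'b', 'num' }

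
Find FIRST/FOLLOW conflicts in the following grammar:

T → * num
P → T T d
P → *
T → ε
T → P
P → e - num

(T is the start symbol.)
Nullable non-terminals: T.
FIRST sets used below: FIRST(P) = { '*', 'd', 'e' }

T: nullable alternative(s) T → ε; FOLLOW(T) = { $, '*', 'd', 'e' }
  T → * num: FIRST \ {ε} = { '*' } — overlaps FOLLOW(T) on { '*' }: CONFLICT
  T → ε: FIRST \ {ε} = { } — this is the only nullable alternative, skip
  T → P: FIRST \ {ε} = { '*', 'd', 'e' } — overlaps FOLLOW(T) on { '*', 'd', 'e' }: CONFLICT

P has no nullable alternative, so no FIRST/FOLLOW check is needed there.

So the grammar has 2 FIRST/FOLLOW conflicts (marked CONFLICT above).

Answer: Yes. T → '*' num with FOLLOW(T) on { '*' }; T → P with FOLLOW(T) on { '*', 'd', 'e' }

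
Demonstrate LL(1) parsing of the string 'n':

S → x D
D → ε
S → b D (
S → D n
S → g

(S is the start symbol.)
LL(1) parsing maintains a stack (initially the start symbol over $) and the input. At each step: if the stack top is a terminal, match it against the current input token; if it is a non-terminal N, replace it with the RHS of M[N, lookahead] (the unique production whose predict set contains the lookahead).

Stack is shown with the top on the left.

Stack  Input  Action
--------------------
S $    n $    output S → D n
D n $  n $    output D → ε
n $    n $    match 'n'
$      $      accept

The string is accepted.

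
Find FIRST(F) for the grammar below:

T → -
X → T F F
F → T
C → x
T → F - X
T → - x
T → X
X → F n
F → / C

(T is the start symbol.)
FIRST sets of the other non-terminals involved (by the same procedure, iterated to a fixed point):
  FIRST(T) = { '-', '/' }

From F → T:
  - T is a non-terminal: add FIRST(T) \ {ε} = { '-', '/' }
    T is not nullable, so stop
From F → / C:
  - '/' is a terminal: add '/' and stop

Collecting: FIRST(F) = { '-', '/' }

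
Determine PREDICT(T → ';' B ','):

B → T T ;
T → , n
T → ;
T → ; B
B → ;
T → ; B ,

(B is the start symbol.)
PREDICT(T → ';' B ',') = (FIRST(RHS) \ {ε}) ∪ (FOLLOW(T) if ε ∈ FIRST(RHS), i.e. RHS ⇒* ε)
FIRST(';' B ',') = { ';' }
ε ∉ FIRST(';' B ','), so FOLLOW(T) is not added.
PREDICT(T → ';' B ',') = { ';' }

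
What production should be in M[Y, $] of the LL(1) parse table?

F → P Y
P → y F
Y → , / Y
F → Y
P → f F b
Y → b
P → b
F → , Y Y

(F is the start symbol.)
Empty (error entry)

To find M[Y, $], we find productions for Y where $ is in the predict set (PREDICT(N → α) = (FIRST(α) \ {ε}) ∪ (FOLLOW(N) if α ⇒* ε)).

Y → , / Y: PREDICT = { ',' }
Y → b: PREDICT = { 'b' }

M[Y, $] is empty (no production applies)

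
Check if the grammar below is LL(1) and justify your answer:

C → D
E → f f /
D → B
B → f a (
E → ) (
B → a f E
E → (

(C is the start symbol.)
Yes, the grammar is LL(1).

A grammar is LL(1) if for each non-terminal N with multiple productions, the predict sets of those productions are pairwise disjoint, where PREDICT(N → α) = (FIRST(α) \ {ε}) ∪ (FOLLOW(N) if α ⇒* ε).

For E:
  PREDICT(E → f f '/') = { 'f' }
  PREDICT(E → ')' '(') = { ')' }
  PREDICT(E → '(') = { '(' }
For B:
  PREDICT(B → f a '(') = { 'f' }
  PREDICT(B → a f E) = { 'a' }
C, D have a single production, so nothing to check there.

All predict sets are disjoint. The grammar IS LL(1).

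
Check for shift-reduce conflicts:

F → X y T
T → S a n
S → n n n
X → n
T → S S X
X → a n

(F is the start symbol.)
Augment with F' → F and build the canonical LR(0) collection (I0 = CLOSURE({[F' → . F]}), then GOTO on every symbol after a dot until no new states appear). It has 16 states:
  I0: { [F → . X y T], [F' → . F], [X → . a n], [X → . n] }  — shift
  I1: { [F' → F .] }  — accept
  I2: { [F → X . y T] }  — shift
  I3: { [X → a . n] }  — shift
  I4: { [X → n .] }  — reduce
  I5: { [X → a n .] }  — reduce
  I6: { [F → X y . T], [S → . n n n], [T → . S S X], [T → . S a n] }  — shift
  I7: { [S → . n n n], [T → S . S X], [T → S . a n] }  — shift
  I8: { [F → X y T .] }  — reduce
  I9: { [S → n . n n] }  — shift
  I10: { [S → n n . n] }  — shift
  I11: { [S → n n n .] }  — reduce
  I12: { [T → S S . X], [X → . a n], [X → . n] }  — shift
  I13: { [T → S a . n] }  — shift
  I14: { [T → S a n .] }  — reduce
  I15: { [T → S S X .] }  — reduce

No state contains both a complete item and a shift item.

Answer: No shift-reduce conflicts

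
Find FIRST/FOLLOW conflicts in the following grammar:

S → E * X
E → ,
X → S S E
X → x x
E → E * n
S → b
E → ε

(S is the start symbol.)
Yes. E → ',' with FOLLOW(E) on { ',' }; E → E '*' n with FOLLOW(E) on { '*', ',' }

Nullable non-terminals: E.
FIRST sets used below: FIRST(E) = { '*', ',', ε }

E: nullable alternative(s) E → ε; FOLLOW(E) = { $, '*', ',', 'b' }
  E → ,: FIRST \ {ε} = { ',' } — overlaps FOLLOW(E) on { ',' }: CONFLICT
  E → E * n: FIRST \ {ε} = { '*', ',' } — overlaps FOLLOW(E) on { '*', ',' }: CONFLICT
  E → ε: FIRST \ {ε} = { } — this is the only nullable alternative, skip

S, X have no nullable alternative, so no FIRST/FOLLOW check is needed there.

So the grammar has 2 FIRST/FOLLOW conflicts (marked CONFLICT above).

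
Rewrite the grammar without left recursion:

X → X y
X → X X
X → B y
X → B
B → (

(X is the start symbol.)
X → B y X'
X → B X'
X' → y X'
X' → X X'
X' → ε
B → (

X is directly left-recursive. The standard transformation for
  A → A α₁ | ... | A α_m | β₁ | ... | β_n
is
  A  → β₁ A' | ... | β_n A'
  A' → α₁ A' | ... | α_m A' | ε

X → B y becomes X → B y X'
X → B becomes X → B X'
X → X y becomes X' → y X'
X → X X becomes X' → X X'
Add X' → ε

Productions for other non-terminals are unchanged:
  B → (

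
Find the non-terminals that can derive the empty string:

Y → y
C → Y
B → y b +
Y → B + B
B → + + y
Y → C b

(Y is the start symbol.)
None

There are no ε-productions, so no non-terminal can derive ε.
No non-terminals are nullable.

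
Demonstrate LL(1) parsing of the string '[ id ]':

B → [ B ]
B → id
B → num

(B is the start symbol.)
LL(1) parsing maintains a stack (initially the start symbol over $) and the input. At each step: if the stack top is a terminal, match it against the current input token; if it is a non-terminal N, replace it with the RHS of M[N, lookahead] (the unique production whose predict set contains the lookahead).

Stack is shown with the top on the left.

Stack    Input     Action
-------------------------
B $      [ id ] $  output B → [ B ]
[ B ] $  [ id ] $  match '['
B ] $    id ] $    output B → id
id ] $   id ] $    match 'id'
] $      ] $       match ']'
$        $         accept

The string is accepted.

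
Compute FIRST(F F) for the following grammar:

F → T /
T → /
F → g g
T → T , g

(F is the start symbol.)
{ '/', 'g' }

FIRST sets of the non-terminals involved (from the grammar, by fixed-point iteration):
  FIRST(F) = { '/', 'g' }

To compute FIRST(F F), process the symbols left to right:
Symbol F is a non-terminal. Add FIRST(F) \ {ε} = { '/', 'g' }
F is not nullable (ε ∉ FIRST(F)), so stop here.
FIRST(F F) = { '/', 'g' }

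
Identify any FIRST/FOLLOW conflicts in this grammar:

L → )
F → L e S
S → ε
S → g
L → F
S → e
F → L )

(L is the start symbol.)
Nullable non-terminals: S.

S: nullable alternative(s) S → ε; FOLLOW(S) = { $, ')', 'e' }
  S → ε: FIRST \ {ε} = { } — this is the only nullable alternative, skip
  S → g: FIRST \ {ε} = { 'g' } — disjoint from FOLLOW(S)
  S → e: FIRST \ {ε} = { 'e' } — overlaps FOLLOW(S) on { 'e' }: CONFLICT

F, L have no nullable alternative, so no FIRST/FOLLOW check is needed there.

So the grammar has 1 FIRST/FOLLOW conflict (marked CONFLICT above).

Answer: Yes. S → e with FOLLOW(S) on { 'e' }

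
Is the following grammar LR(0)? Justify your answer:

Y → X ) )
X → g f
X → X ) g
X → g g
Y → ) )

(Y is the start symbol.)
Yes, the grammar is LR(0)

A grammar is LR(0) if no state in the canonical LR(0) collection has:
  - both a shift item (dot before a terminal) and a complete item (shift-reduce conflict), or
  - two or more complete items (reduce-reduce conflict; the accept item [Y' → Y .] counts as a complete item here).

Augment with Y' → Y and build the canonical LR(0) collection (I0 = CLOSURE({[Y' → . Y]}), then GOTO on every symbol after a dot until no new states appear). It has 11 states:
  I0: { [X → . X ) g], [X → . g f], [X → . g g], [Y → . ) )], [Y → . X ) )], [Y' → . Y] }  — shift
  I1: { [Y → ) . )] }  — shift
  I2: { [X → X . ) g], [Y → X . ) )] }  — shift
  I3: { [Y' → Y .] }  — accept
  I4: { [X → g . f], [X → g . g] }  — shift
  I5: { [X → g f .] }  — reduce
  I6: { [X → g g .] }  — reduce
  I7: { [X → X ) . g], [Y → X ) . )] }  — shift
  I8: { [Y → X ) ) .] }  — reduce
  I9: { [X → X ) g .] }  — reduce
  I10: { [Y → ) ) .] }  — reduce

Every state is either a pure shift/goto state or contains exactly one complete item and nothing to shift — no conflicts. The grammar is LR(0).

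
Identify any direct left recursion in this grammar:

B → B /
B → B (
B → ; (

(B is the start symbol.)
B → B /: LEFT RECURSIVE (starts with B)
B → B (: LEFT RECURSIVE (starts with B)
B → ; (: starts with ';'

The grammar has direct left recursion on: B.

Answer: Yes, B is left-recursive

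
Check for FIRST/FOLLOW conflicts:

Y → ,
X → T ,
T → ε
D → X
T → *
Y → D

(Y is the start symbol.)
No FIRST/FOLLOW conflicts.

Nullable non-terminals: T.

T: nullable alternative(s) T → ε; FOLLOW(T) = { ',' }
  T → ε: FIRST \ {ε} = { } — this is the only nullable alternative, skip
  T → *: FIRST \ {ε} = { '*' } — disjoint from FOLLOW(T)

D, X, Y have no nullable alternative, so no FIRST/FOLLOW check is needed there.

No FIRST/FOLLOW conflicts found.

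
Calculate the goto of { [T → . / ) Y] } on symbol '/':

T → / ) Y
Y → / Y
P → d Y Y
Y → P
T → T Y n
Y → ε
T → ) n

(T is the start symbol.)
GOTO(I, '/') = CLOSURE({ [A → αX.β] : [A → α.Xβ] ∈ I, X = '/' })

Items with dot before '/', with the dot advanced:
  [T → . / ) Y] → [T → / . ) Y]
Closure adds nothing (no advanced item has the dot before a non-terminal).

GOTO = { [T → / . ) Y] }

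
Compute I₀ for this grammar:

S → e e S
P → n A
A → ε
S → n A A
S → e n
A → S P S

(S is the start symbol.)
First, augment the grammar with S' → S
I₀ = CLOSURE({ [S' → . S] }):
  [S' → . S] has the dot before S: add [S → . e e S], [S → . n A A], [S → . e n]
No further items can be added.

I₀ = { [S → . e e S], [S → . e n], [S → . n A A], [S' → . S] }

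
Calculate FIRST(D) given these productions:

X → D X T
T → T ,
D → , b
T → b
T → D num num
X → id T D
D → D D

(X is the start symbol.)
To compute FIRST(D), examine every production with D on the left-hand side, reading each right-hand side left to right until a non-nullable symbol is reached.

From D → , b:
  - ',' is a terminal: add ',' and stop
From D → D D:
  - D is the symbol being defined: contributes nothing new
    D is not nullable, so stop

Collecting: FIRST(D) = { ',' }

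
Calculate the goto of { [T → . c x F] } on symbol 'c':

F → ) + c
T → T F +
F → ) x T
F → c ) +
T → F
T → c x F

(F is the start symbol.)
{ [T → c . x F] }

GOTO(I, 'c') = CLOSURE({ [A → αX.β] : [A → α.Xβ] ∈ I, X = 'c' })

Items with dot before 'c', with the dot advanced:
  [T → . c x F] → [T → c . x F]
Closure adds nothing (no advanced item has the dot before a non-terminal).

GOTO = { [T → c . x F] }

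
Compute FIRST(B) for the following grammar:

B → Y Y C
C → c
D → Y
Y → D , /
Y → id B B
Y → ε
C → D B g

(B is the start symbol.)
{ ',', 'c', 'id' }

To compute FIRST(B), examine every production with B on the left-hand side, reading each right-hand side left to right until a non-nullable symbol is reached.

FIRST sets of the other non-terminals involved (by the same procedure, iterated to a fixed point):
  FIRST(Y) = { ',', 'id', ε }
  FIRST(C) = { ',', 'c', 'id' }

From B → Y Y C:
  - Y is a non-terminal: add FIRST(Y) \ {ε} = { ',', 'id' }
    Y is nullable, so continue to the next symbol
  - Y is a non-terminal: add FIRST(Y) \ {ε} = { ',', 'id' }
    Y is nullable, so continue to the next symbol
  - C is a non-terminal: add FIRST(C) \ {ε} = { ',', 'c', 'id' }
    C is not nullable, so stop

Collecting: FIRST(B) = { ',', 'c', 'id' }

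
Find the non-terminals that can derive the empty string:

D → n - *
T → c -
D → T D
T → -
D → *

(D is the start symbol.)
A non-terminal is nullable if it can derive ε (the empty string): either it has an ε-production, or it has a production whose right-hand side consists entirely of nullable non-terminals.

There are no ε-productions, so no non-terminal can derive ε.
No non-terminals are nullable.

Answer: None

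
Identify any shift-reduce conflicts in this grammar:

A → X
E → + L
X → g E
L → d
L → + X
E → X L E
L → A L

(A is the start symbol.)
A shift-reduce conflict occurs when an LR(0) state has both:
  - a complete (reduce) item [A → α .] (dot at the end), and
  - a shift item [B → β . c γ] (dot before a terminal).

Augment with A' → A and build the canonical LR(0) collection (I0 = CLOSURE({[A' → . A]}), then GOTO on every symbol after a dot until no new states appear). It has 15 states:
  I0: { [A → . X], [A' → . A], [X → . g E] }  — shift
  I1: { [A' → A .] }  — accept
  I2: { [A → X .] }  — reduce
  I3: { [E → . + L], [E → . X L E], [X → . g E], [X → g . E] }  — shift
  I4: { [A → . X], [E → + . L], [L → . + X], [L → . A L], [L → . d], [X → . g E] }  — shift
  I5: { [X → g E .] }  — reduce
  I6: { [A → . X], [E → X . L E], [L → . + X], [L → . A L], [L → . d], [X → . g E] }  — shift
  I7: { [L → + . X], [X → . g E] }  — shift
  I8: { [A → . X], [L → . + X], [L → . A L], [L → . d], [L → A . L], [X → . g E] }  — shift
  I9: { [E → . + L], [E → . X L E], [E → X L . E], [X → . g E] }  — shift
  I10: { [L → d .] }  — reduce
  I11: { [E → X L E .] }  — reduce
  I12: { [L → A L .] }  — reduce
  I13: { [L → + X .] }  — reduce
  I14: { [E → + L .] }  — reduce

No state contains both a complete item and a shift item.

Answer: No shift-reduce conflicts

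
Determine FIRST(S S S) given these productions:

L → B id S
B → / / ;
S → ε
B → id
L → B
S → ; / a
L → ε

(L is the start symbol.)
FIRST sets of the non-terminals involved (from the grammar, by fixed-point iteration):
  FIRST(S) = { ';', ε }

To compute FIRST(S S S), process the symbols left to right:
Symbol S is a non-terminal. Add FIRST(S) \ {ε} = { ';' }
S is nullable (ε ∈ FIRST(S)), continue to the next symbol.
Symbol S is a non-terminal. Add FIRST(S) \ {ε} = { ';' }
S is nullable (ε ∈ FIRST(S)), continue to the next symbol.
Symbol S is a non-terminal. Add FIRST(S) \ {ε} = { ';' }
S is nullable (ε ∈ FIRST(S)), continue to the next symbol.
All symbols are nullable, so ε is in the result.
FIRST(S S S) = { ';', ε }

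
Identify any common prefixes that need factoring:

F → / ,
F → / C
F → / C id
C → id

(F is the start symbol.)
Left-factoring is needed when two productions for the same non-terminal
share a common prefix on the right-hand side.

Productions for F:
  F → / ,
  F → / C
  F → / C id

Found common prefix '/' in productions for F

Answer: Yes, F has productions with common prefix '/'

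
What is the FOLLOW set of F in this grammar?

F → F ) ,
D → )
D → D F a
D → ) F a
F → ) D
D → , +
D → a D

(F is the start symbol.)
F is the start symbol, so $ ∈ FOLLOW(F).
In F → F ) ,: F is followed by ')' ',', add FIRST(')' ',') \ {ε} = { ')' }
In D → D F a: F is followed by a, add FIRST(a) \ {ε} = { 'a' }
In D → ) F a: F is followed by a, add FIRST(a) \ {ε} = { 'a' }

Taking the union: FOLLOW(F) = { $, ')', 'a' }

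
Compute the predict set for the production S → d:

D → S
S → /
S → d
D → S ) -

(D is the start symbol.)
PREDICT(S → d) = (FIRST(RHS) \ {ε}) ∪ (FOLLOW(S) if ε ∈ FIRST(RHS), i.e. RHS ⇒* ε)
FIRST(d) = { 'd' }
ε ∉ FIRST(d), so FOLLOW(S) is not added.
PREDICT(S → d) = { 'd' }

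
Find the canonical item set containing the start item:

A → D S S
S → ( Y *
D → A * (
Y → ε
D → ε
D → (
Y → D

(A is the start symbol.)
First, augment the grammar with A' → A
I₀ = CLOSURE({ [A' → . A] }):
  [A' → . A] has the dot before A: add [A → . D S S]
  [A → . D S S] has the dot before D: add [D → . A * (], [D → .], [D → . (]
No further items can be added.

I₀ = { [A → . D S S], [A' → . A], [D → . (], [D → . A * (], [D → .] }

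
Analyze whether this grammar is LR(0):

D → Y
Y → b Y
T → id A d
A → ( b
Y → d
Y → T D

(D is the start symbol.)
Yes, the grammar is LR(0)

A grammar is LR(0) if no state in the canonical LR(0) collection has:
  - both a shift item (dot before a terminal) and a complete item (shift-reduce conflict), or
  - two or more complete items (reduce-reduce conflict; the accept item [D' → D .] counts as a complete item here).

Augment with D' → D and build the canonical LR(0) collection (I0 = CLOSURE({[D' → . D]}), then GOTO on every symbol after a dot until no new states appear). It has 13 states:
  I0: { [D → . Y], [D' → . D], [T → . id A d], [Y → . T D], [Y → . b Y], [Y → . d] }  — shift
  I1: { [D' → D .] }  — accept
  I2: { [D → . Y], [T → . id A d], [Y → . T D], [Y → . b Y], [Y → . d], [Y → T . D] }  — shift
  I3: { [D → Y .] }  — reduce
  I4: { [T → . id A d], [Y → . T D], [Y → . b Y], [Y → . d], [Y → b . Y] }  — shift
  I5: { [Y → d .] }  — reduce
  I6: { [A → . ( b], [T → id . A d] }  — shift
  I7: { [A → ( . b] }  — shift
  I8: { [T → id A . d] }  — shift
  I9: { [T → id A d .] }  — reduce
  I10: { [A → ( b .] }  — reduce
  I11: { [Y → b Y .] }  — reduce
  I12: { [Y → T D .] }  — reduce

Every state is either a pure shift/goto state or contains exactly one complete item and nothing to shift — no conflicts. The grammar is LR(0).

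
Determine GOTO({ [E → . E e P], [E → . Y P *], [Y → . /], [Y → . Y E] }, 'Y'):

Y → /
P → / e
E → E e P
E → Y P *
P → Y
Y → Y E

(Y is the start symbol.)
GOTO(I, 'Y') = CLOSURE({ [A → αX.β] : [A → α.Xβ] ∈ I, X = 'Y' })

Items with dot before 'Y', with the dot advanced:
  [E → . Y P *] → [E → Y . P *]
  [Y → . Y E] → [Y → Y . E]
Closure of the advanced items:
  [E → Y . P *] has the dot before P: add [P → . / e], [P → . Y]
  [Y → Y . E] has the dot before E: add [E → . E e P], [E → . Y P *]
  [P → . Y] has the dot before Y: add [Y → . /], [Y → . Y E]

GOTO = { [E → . E e P], [E → . Y P *], [E → Y . P *], [P → . / e], [P → . Y], [Y → . /], [Y → . Y E], [Y → Y . E] }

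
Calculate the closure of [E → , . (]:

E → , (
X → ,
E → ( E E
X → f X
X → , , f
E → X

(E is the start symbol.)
To compute CLOSURE, for each item [A → α.Bβ] where B is a non-terminal, add [B → .γ] for all productions B → γ; repeat for the newly added items until nothing changes.

Start with: [E → , . (]
The dot precedes the terminal '(', so nothing is added.

CLOSURE = { [E → , . (] }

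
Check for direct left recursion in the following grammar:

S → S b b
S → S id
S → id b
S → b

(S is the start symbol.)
Direct left recursion occurs when N → N α for some non-terminal N (the right-hand side begins with the left-hand side itself).

S → S b b: LEFT RECURSIVE (starts with S)
S → S id: LEFT RECURSIVE (starts with S)
S → id b: starts with id
S → b: starts with b

The grammar has direct left recursion on: S.

Answer: Yes, S is left-recursive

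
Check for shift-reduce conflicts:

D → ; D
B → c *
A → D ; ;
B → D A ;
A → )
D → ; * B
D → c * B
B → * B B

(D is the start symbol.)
Yes — I9: [B → c * .] vs [B → . * B B]

A shift-reduce conflict occurs when an LR(0) state has both:
  - a complete (reduce) item [A → α .] (dot at the end), and
  - a shift item [B → β . c γ] (dot before a terminal).

Augment with D' → D and build the canonical LR(0) collection (I0 = CLOSURE({[D' → . D]}), then GOTO on every symbol after a dot until no new states appear). It has 21 states:
  I0: { [D → . ; * B], [D → . ; D], [D → . c * B], [D' → . D] }  — shift
  I1: { [D → . ; * B], [D → . ; D], [D → . c * B], [D → ; . * B], [D → ; . D] }  — shift
  I2: { [D' → D .] }  — accept
  I3: { [D → c . * B] }  — shift
  I4: { [B → . * B B], [B → . D A ;], [B → . c *], [D → . ; * B], [D → . ; D], [D → . c * B], [D → c * . B] }  — shift
  I5: { [B → * . B B], [B → . * B B], [B → . D A ;], [B → . c *], [D → . ; * B], [D → . ; D], [D → . c * B] }  — shift
  I6: { [D → c * B .] }  — reduce
  I7: { [A → . )], [A → . D ; ;], [B → D . A ;], [D → . ; * B], [D → . ; D], [D → . c * B] }  — shift
  I8: { [B → c . *], [D → c . * B] }  — shift
  I9: { [B → . * B B], [B → . D A ;], [B → . c *], [B → c * .], [D → . ; * B], [D → . ; D], [D → . c * B], [D → c * . B] }  — shift, reduce
  I10: { [A → ) .] }  — reduce
  I11: { [B → D A . ;] }  — shift
  I12: { [A → D . ; ;] }  — shift
  I13: { [A → D ; . ;] }  — shift
  I14: { [A → D ; ; .] }  — reduce
  I15: { [B → D A ; .] }  — reduce
  I16: { [B → * B . B], [B → . * B B], [B → . D A ;], [B → . c *], [D → . ; * B], [D → . ; D], [D → . c * B] }  — shift
  I17: { [B → * B B .] }  — reduce
  I18: { [B → . * B B], [B → . D A ;], [B → . c *], [D → . ; * B], [D → . ; D], [D → . c * B], [D → ; * . B] }  — shift
  I19: { [D → ; D .] }  — reduce
  I20: { [D → ; * B .] }  — reduce

I9 contains reduce item [B → c * .] and shift items [B → . * B B], [B → . c *], [D → . ; * B], [D → . ; D], [D → . c * B] — shift-reduce conflict.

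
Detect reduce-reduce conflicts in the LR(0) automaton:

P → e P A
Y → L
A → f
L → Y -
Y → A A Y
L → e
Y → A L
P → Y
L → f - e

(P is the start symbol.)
A reduce-reduce conflict occurs when an LR(0) state has two complete items [A → α .] and [B → β .] — both call for a reduction, and with no lookahead the parser cannot choose between them.

Augment with P' → P and build the canonical LR(0) collection (I0 = CLOSURE({[P' → . P]}), then GOTO on every symbol after a dot until no new states appear). It has 18 states:
  I0: { [A → . f], [L → . Y -], [L → . e], [L → . f - e], [P → . Y], [P → . e P A], [P' → . P], [Y → . A A Y], [Y → . A L], [Y → . L] }  — shift
  I1: { [A → . f], [L → . Y -], [L → . e], [L → . f - e], [Y → . A A Y], [Y → . A L], [Y → . L], [Y → A . A Y], [Y → A . L] }  — shift
  I2: { [Y → L .] }  — reduce
  I3: { [P' → P .] }  — accept
  I4: { [L → Y . -], [P → Y .] }  — shift, reduce
  I5: { [A → . f], [L → . Y -], [L → . e], [L → . f - e], [L → e .], [P → . Y], [P → . e P A], [P → e . P A], [Y → . A A Y], [Y → . A L], [Y → . L] }  — shift, reduce
  I6: { [A → f .], [L → f . - e] }  — shift, reduce
  I7: { [L → f - . e] }  — shift
  I8: { [L → f - e .] }  — reduce
  I9: { [A → . f], [P → e P . A] }  — shift
  I10: { [P → e P A .] }  — reduce
  I11: { [A → f .] }  — reduce
  I12: { [L → Y - .] }  — reduce
  I13: { [A → . f], [L → . Y -], [L → . e], [L → . f - e], [Y → . A A Y], [Y → . A L], [Y → . L], [Y → A . A Y], [Y → A . L], [Y → A A . Y] }  — shift
  I14: { [Y → A L .], [Y → L .] }  — 2 reduces
  I15: { [L → Y . -] }  — shift
  I16: { [L → e .] }  — reduce
  I17: { [L → Y . -], [Y → A A Y .] }  — shift, reduce

I14 contains complete items [Y → A L .], [Y → L .] — reduce-reduce conflict.

Answer: Yes — I14: [Y → A L .] vs [Y → L .]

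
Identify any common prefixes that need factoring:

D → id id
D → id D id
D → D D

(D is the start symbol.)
Yes, D has productions with common prefix 'id'

Left-factoring is needed when two productions for the same non-terminal
share a common prefix on the right-hand side.

Productions for D:
  D → id id
  D → id D id
  D → D D

Found common prefix 'id' in productions for D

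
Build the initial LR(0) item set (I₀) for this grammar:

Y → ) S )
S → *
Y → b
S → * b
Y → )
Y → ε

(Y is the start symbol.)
{ [Y → . ) S )], [Y → . )], [Y → . b], [Y → .], [Y' → . Y] }

First, augment the grammar with Y' → Y
I₀ = CLOSURE({ [Y' → . Y] }):
  [Y' → . Y] has the dot before Y: add [Y → . ) S )], [Y → . b], [Y → . )], [Y → .]
No further items can be added.

I₀ = { [Y → . ) S )], [Y → . )], [Y → . b], [Y → .], [Y' → . Y] }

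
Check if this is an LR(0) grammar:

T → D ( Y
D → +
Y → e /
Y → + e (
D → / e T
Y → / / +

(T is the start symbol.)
Augment with T' → T and build the canonical LR(0) collection (I0 = CLOSURE({[T' → . T]}), then GOTO on every symbol after a dot until no new states appear). It has 17 states:
  I0: { [D → . +], [D → . / e T], [T → . D ( Y], [T' → . T] }  — shift
  I1: { [D → + .] }  — reduce
  I2: { [D → / . e T] }  — shift
  I3: { [T → D . ( Y] }  — shift
  I4: { [T' → T .] }  — accept
  I5: { [T → D ( . Y], [Y → . + e (], [Y → . / / +], [Y → . e /] }  — shift
  I6: { [Y → + . e (] }  — shift
  I7: { [Y → / . / +] }  — shift
  I8: { [T → D ( Y .] }  — reduce
  I9: { [Y → e . /] }  — shift
  I10: { [Y → e / .] }  — reduce
  I11: { [Y → / / . +] }  — shift
  I12: { [Y → / / + .] }  — reduce
  I13: { [Y → + e . (] }  — shift
  I14: { [Y → + e ( .] }  — reduce
  I15: { [D → . +], [D → . / e T], [D → / e . T], [T → . D ( Y] }  — shift
  I16: { [D → / e T .] }  — reduce

Every state is either a pure shift/goto state or contains exactly one complete item and nothing to shift — no conflicts. The grammar is LR(0).

Answer: Yes, the grammar is LR(0)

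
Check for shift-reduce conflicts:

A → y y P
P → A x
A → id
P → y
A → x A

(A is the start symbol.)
Augment with A' → A and build the canonical LR(0) collection (I0 = CLOSURE({[A' → . A]}), then GOTO on every symbol after a dot until no new states appear). It has 11 states:
  I0: { [A → . id], [A → . x A], [A → . y y P], [A' → . A] }  — shift
  I1: { [A' → A .] }  — accept
  I2: { [A → id .] }  — reduce
  I3: { [A → . id], [A → . x A], [A → . y y P], [A → x . A] }  — shift
  I4: { [A → y . y P] }  — shift
  I5: { [A → . id], [A → . x A], [A → . y y P], [A → y y . P], [P → . A x], [P → . y] }  — shift
  I6: { [P → A . x] }  — shift
  I7: { [A → y y P .] }  — reduce
  I8: { [A → y . y P], [P → y .] }  — shift, reduce
  I9: { [P → A x .] }  — reduce
  I10: { [A → x A .] }  — reduce

I8 contains reduce item [P → y .] and shift item [A → y . y P] — shift-reduce conflict.

Answer: Yes — I8: [P → y .] vs [A → y . y P]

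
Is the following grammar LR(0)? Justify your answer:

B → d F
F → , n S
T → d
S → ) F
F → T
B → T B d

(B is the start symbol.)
No. Shift-reduce conflict between [T → d .] and [F → . , n S]

A grammar is LR(0) if no state in the canonical LR(0) collection has:
  - both a shift item (dot before a terminal) and a complete item (shift-reduce conflict), or
  - two or more complete items (reduce-reduce conflict; the accept item [B' → B .] counts as a complete item here).

Augment with B' → B and build the canonical LR(0) collection (I0 = CLOSURE({[B' → . B]}), then GOTO on every symbol after a dot until no new states appear). It has 14 states:
  I0: { [B → . T B d], [B → . d F], [B' → . B], [T → . d] }  — shift
  I1: { [B' → B .] }  — accept
  I2: { [B → . T B d], [B → . d F], [B → T . B d], [T → . d] }  — shift
  I3: { [B → d . F], [F → . , n S], [F → . T], [T → . d], [T → d .] }  — shift, reduce
  I4: { [F → , . n S] }  — shift
  I5: { [B → d F .] }  — reduce
  I6: { [F → T .] }  — reduce
  I7: { [T → d .] }  — reduce
  I8: { [F → , n . S], [S → . ) F] }  — shift
  I9: { [F → . , n S], [F → . T], [S → ) . F], [T → . d] }  — shift
  I10: { [F → , n S .] }  — reduce
  I11: { [S → ) F .] }  — reduce
  I12: { [B → T B . d] }  — shift
  I13: { [B → T B d .] }  — reduce

Conflict in state I3:
  Shift-reduce conflict between [T → d .] and [F → . , n S]
So the grammar is NOT LR(0).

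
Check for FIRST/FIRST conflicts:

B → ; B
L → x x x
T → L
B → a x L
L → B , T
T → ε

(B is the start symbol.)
A FIRST/FIRST conflict occurs when two productions N → α and N → β for the same non-terminal have FIRST(α) ∩ FIRST(β) ≠ ∅ (with ε ∈ FIRST of a nullable right-hand side, so two nullable alternatives also conflict).

FIRST sets of the non-terminals at (or reachable through a nullable prefix from) the front of some alternative:
  FIRST(B) = { ';', 'a' }
  FIRST(L) = { ';', 'a', 'x' }

Productions for B:
  B → ; B: FIRST = { ';' }
  B → a x L: FIRST = { 'a' }
Productions for L:
  L → x x x: FIRST = { 'x' }
  L → B , T: FIRST = { ';', 'a' }
Productions for T:
  T → L: FIRST = { ';', 'a', 'x' }
  T → ε: FIRST = { ε }

All alternatives of each non-terminal have pairwise disjoint FIRST sets.

Answer: No FIRST/FIRST conflicts.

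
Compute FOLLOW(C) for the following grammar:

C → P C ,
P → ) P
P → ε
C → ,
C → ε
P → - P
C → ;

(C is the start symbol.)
C is the start symbol, so $ ∈ FOLLOW(C).
In C → P C ,: C is followed by ',', add FIRST(',') \ {ε} = { ',' }

Taking the union: FOLLOW(C) = { $, ',' }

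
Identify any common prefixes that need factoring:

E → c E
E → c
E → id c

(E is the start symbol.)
Left-factoring is needed when two productions for the same non-terminal
share a common prefix on the right-hand side.

Productions for E:
  E → c E
  E → c
  E → id c

Found common prefix 'c' in productions for E

Answer: Yes, E has productions with common prefix 'c'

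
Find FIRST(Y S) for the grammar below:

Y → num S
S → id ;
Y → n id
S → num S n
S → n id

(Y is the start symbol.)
FIRST sets of the non-terminals involved (from the grammar, by fixed-point iteration):
  FIRST(Y) = { 'n', 'num' }

To compute FIRST(Y S), process the symbols left to right:
Symbol Y is a non-terminal. Add FIRST(Y) \ {ε} = { 'n', 'num' }
Y is not nullable (ε ∉ FIRST(Y)), so stop here.
FIRST(Y S) = { 'n', 'num' }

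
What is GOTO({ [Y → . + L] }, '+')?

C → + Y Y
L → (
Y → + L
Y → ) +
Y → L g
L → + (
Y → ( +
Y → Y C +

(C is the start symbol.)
{ [L → . (], [L → . + (], [Y → + . L] }

GOTO(I, '+') = CLOSURE({ [A → αX.β] : [A → α.Xβ] ∈ I, X = '+' })

Items with dot before '+', with the dot advanced:
  [Y → . + L] → [Y → + . L]
Closure of the advanced items:
  [Y → + . L] has the dot before L: add [L → . (], [L → . + (]

GOTO = { [L → . (], [L → . + (], [Y → + . L] }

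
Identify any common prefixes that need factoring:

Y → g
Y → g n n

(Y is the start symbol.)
Yes, Y has productions with common prefix 'g'

Left-factoring is needed when two productions for the same non-terminal
share a common prefix on the right-hand side.

Productions for Y:
  Y → g
  Y → g n n

Found common prefix 'g' in productions for Y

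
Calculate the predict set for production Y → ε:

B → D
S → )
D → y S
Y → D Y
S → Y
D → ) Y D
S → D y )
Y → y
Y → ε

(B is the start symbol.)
{ $, ')', 'y' }

PREDICT(Y → ε) = (FIRST(RHS) \ {ε}) ∪ (FOLLOW(Y) if ε ∈ FIRST(RHS), i.e. RHS ⇒* ε)
The right-hand side is ε (FIRST(ε) = { ε }), so the predict set is FOLLOW(Y) = { $, ')', 'y' }
PREDICT(Y → ε) = { $, ')', 'y' }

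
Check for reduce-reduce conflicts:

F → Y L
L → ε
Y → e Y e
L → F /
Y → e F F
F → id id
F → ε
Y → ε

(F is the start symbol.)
Yes — I0: [F → .] vs [Y → .]; I2: [F → .] vs [L → .]; I3: [F → .] vs [Y → .]; I6: [F → .] vs [Y → .]; I7: [F → .] vs [L → .]; I10: [F → .] vs [Y → .]

Augment with F' → F and build the canonical LR(0) collection (I0 = CLOSURE({[F' → . F]}), then GOTO on every symbol after a dot until no new states appear). It has 13 states:
  I0: { [F → . Y L], [F → . id id], [F → .], [F' → . F], [Y → . e F F], [Y → . e Y e], [Y → .] }  — shift, 2 reduces
  I1: { [F' → F .] }  — accept
  I2: { [F → . Y L], [F → . id id], [F → .], [F → Y . L], [L → . F /], [L → .], [Y → . e F F], [Y → . e Y e], [Y → .] }  — shift, 3 reduces
  I3: { [F → . Y L], [F → . id id], [F → .], [Y → . e F F], [Y → . e Y e], [Y → .], [Y → e . F F], [Y → e . Y e] }  — shift, 2 reduces
  I4: { [F → id . id] }  — shift
  I5: { [F → id id .] }  — reduce
  I6: { [F → . Y L], [F → . id id], [F → .], [Y → . e F F], [Y → . e Y e], [Y → .], [Y → e F . F] }  — shift, 2 reduces
  I7: { [F → . Y L], [F → . id id], [F → .], [F → Y . L], [L → . F /], [L → .], [Y → . e F F], [Y → . e Y e], [Y → .], [Y → e Y . e] }  — shift, 3 reduces
  I8: { [L → F . /] }  — shift
  I9: { [F → Y L .] }  — reduce
  I10: { [F → . Y L], [F → . id id], [F → .], [Y → . e F F], [Y → . e Y e], [Y → .], [Y → e . F F], [Y → e . Y e], [Y → e Y e .] }  — shift, 3 reduces
  I11: { [L → F / .] }  — reduce
  I12: { [Y → e F F .] }  — reduce

I0 contains complete items [F → .], [Y → .] — reduce-reduce conflict.
I2 contains complete items [F → .], [L → .], [Y → .] — reduce-reduce conflict.
I3 contains complete items [F → .], [Y → .] — reduce-reduce conflict.
I6 contains complete items [F → .], [Y → .] — reduce-reduce conflict.
I7 contains complete items [F → .], [L → .], [Y → .] — reduce-reduce conflict.
I10 contains complete items [F → .], [Y → .], [Y → e Y e .] — reduce-reduce conflict.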